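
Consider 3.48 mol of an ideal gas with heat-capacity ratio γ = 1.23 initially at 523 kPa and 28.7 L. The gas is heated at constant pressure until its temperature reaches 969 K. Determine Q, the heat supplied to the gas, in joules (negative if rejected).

69700 J

T₁ = P₁V₁/(nR) = 523×28.7/(3.48×8.314) = 519 K.
Isobaric: P stays 523 kPa; V/T = const ⇒ T₂ = 969 K, V₂ = 53.6 L.
W = PΔV = 523×(53.6−28.7) kPa·L = 13000 J.
ΔU = nCvΔT = 3.48×36.1×(969−519) = 56600 J.
Q = ΔU + W = nCpΔT = 69700 J.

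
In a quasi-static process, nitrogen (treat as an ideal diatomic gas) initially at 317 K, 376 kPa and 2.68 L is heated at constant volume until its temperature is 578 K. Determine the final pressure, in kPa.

Isochoric: V stays 2.68 L; P/T = const ⇒ T₂ = 578 K, P₂ = 686 kPa.

686 kPa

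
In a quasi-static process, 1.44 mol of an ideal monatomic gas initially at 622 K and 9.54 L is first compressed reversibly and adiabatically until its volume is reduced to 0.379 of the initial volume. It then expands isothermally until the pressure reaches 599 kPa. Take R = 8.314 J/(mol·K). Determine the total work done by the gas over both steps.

16600 J

P₁ = nRT₁/V₁ = 1.44×8.314×622/9.54 = 781 kPa.
Step 1 — Adiabatic: TV^(γ−1) = const ⇒ T₂ = 622×(2.64)^0.667 = 1190 K; PV^γ = const ⇒ P₂ = 3930 kPa.
ΔU = nCvΔT = 1.44×12.5×(1190−622) = 10200 J.
Q = 0 for an adiabatic process, so W = −ΔU = -10200 J.
State after step 1: P = 3930 kPa, V = 3.62 L, T = 1190 K.
Step 2 — Isothermal: T stays 1190 K; PV = const ⇒ V₂ = 23.7 L, P₂ = 599 kPa.
ΔU = 0 (ideal gas, T constant).
W = nRT ln(V₂/V₁) = 1.44×8.314×1190×ln(6.57) = 26800 J.
Q = ΔU + W = 26800 J.
Net over both steps: W = 16600 J, Q = 26800 J, ΔU = 10200 J.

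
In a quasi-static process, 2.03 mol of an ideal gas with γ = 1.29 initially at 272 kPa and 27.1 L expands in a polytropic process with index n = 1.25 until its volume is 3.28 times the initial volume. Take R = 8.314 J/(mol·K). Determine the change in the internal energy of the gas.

T₁ = P₁V₁/(nR) = 272×27.1/(2.03×8.314) = 437 K.
Polytropic n=1.25: T₂ = T₁(V₁/V₂)^(n−1) = 437×(0.305)^0.25 = 325 K; P₂ = P₁(V₁/V₂)^n = 61.6 kPa.
For an ideal gas ΔU = nCvΔT with Cv = R/(γ−1) = 28.7 J/(mol·K).
ΔU = 2.03×28.7×(325−437) = -6530 J.

-6530 J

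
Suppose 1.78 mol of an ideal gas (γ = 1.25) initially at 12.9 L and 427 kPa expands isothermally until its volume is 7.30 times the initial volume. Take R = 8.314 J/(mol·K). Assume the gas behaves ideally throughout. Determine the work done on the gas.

T₁ = P₁V₁/(nR) = 427×12.9/(1.78×8.314) = 372 K.
Isothermal: T stays 372 K; PV = const ⇒ V₂ = 94.2 L, P₂ = 58.5 kPa.
W = nRT ln(V₂/V₁) = 1.78×8.314×372×ln(7.30) = 10900 J.
Work done on the gas = −W_by = -10900 J.

-10900 J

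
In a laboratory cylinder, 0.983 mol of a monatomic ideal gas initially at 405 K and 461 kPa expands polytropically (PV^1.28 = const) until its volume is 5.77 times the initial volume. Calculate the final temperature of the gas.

V₁ = nRT₁/P₁ = 0.983×8.314×405/461 = 7.18 L.
Polytropic n=1.28: T₂ = T₁(V₁/V₂)^(n−1) = 405×(0.173)^0.28 = 248 K; P₂ = P₁(V₁/V₂)^n = 48.9 kPa.

248 K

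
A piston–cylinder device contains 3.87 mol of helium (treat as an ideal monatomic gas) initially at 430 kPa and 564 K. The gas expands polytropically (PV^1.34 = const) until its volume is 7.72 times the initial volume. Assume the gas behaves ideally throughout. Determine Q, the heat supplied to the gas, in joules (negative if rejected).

13100 J

V₁ = nRT₁/P₁ = 3.87×8.314×564/430 = 42.2 L.
Polytropic n=1.34: T₂ = T₁(V₁/V₂)^(n−1) = 564×(0.130)^0.34 = 282 K; P₂ = P₁(V₁/V₂)^n = 27.8 kPa.
W = (P₁V₁−P₂V₂)/(n−1) = (430×42.2−27.8×326)/0.34 = 26700 J.
ΔU = nCvΔT = 3.87×12.5×(282−564) = -13600 J.
Q = ΔU + W = 13100 J.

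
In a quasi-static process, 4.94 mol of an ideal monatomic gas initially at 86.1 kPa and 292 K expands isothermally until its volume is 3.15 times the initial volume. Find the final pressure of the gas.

V₁ = nRT₁/P₁ = 4.94×8.314×292/86.1 = 139 L.
Isothermal: T stays 292 K; PV = const ⇒ V₂ = 439 L, P₂ = 27.3 kPa.

27.3 kPa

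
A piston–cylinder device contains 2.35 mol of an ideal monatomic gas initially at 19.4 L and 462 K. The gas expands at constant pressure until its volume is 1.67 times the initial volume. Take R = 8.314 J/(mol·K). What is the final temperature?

P₁ = nRT₁/V₁ = 2.35×8.314×462/19.4 = 465 kPa.
Isobaric: P stays 465 kPa; V/T = const ⇒ T₂ = 772 K, V₂ = 32.4 L.

772 K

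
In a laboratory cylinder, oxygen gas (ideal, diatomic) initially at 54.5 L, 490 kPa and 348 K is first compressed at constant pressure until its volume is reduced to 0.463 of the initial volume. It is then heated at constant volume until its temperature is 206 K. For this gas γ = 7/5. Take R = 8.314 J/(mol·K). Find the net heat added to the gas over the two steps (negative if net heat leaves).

-41600 J

n = P₁V₁/(RT₁) = 490×54.5/(8.314×348) = 9.23 mol.
Step 1 — Isobaric: P stays 490 kPa; V/T = const ⇒ T₂ = 161 K, V₂ = 25.2 L.
W = PΔV = 490×(25.2−54.5) kPa·L = -14300 J.
ΔU = nCvΔT = 9.23×20.8×(161−348) = -35900 J.
Q = ΔU + W = nCpΔT = -50200 J.
State after step 1: P = 490 kPa, V = 25.2 L, T = 161 K.
Step 2 — Isochoric: V stays 25.2 L; P/T = const ⇒ T₂ = 206 K, P₂ = 626 kPa.
W = 0 (no volume change).
ΔU = nCvΔT = 9.23×20.8×(206−161) = 8610 J.
Q = ΔU = 8610 J.
Net over both steps: W = -14300 J, Q = -41600 J, ΔU = -27200 J.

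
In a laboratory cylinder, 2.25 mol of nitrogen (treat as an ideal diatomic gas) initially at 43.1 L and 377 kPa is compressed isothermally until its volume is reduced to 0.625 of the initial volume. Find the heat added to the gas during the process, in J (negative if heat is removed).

-7640 J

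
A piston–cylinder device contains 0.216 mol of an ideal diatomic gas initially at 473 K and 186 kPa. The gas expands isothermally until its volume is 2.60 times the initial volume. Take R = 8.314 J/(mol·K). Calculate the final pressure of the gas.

71.5 kPa

V₁ = nRT₁/P₁ = 0.216×8.314×473/186 = 4.57 L.
Isothermal: T stays 473 K; PV = const ⇒ V₂ = 11.9 L, P₂ = 71.5 kPa.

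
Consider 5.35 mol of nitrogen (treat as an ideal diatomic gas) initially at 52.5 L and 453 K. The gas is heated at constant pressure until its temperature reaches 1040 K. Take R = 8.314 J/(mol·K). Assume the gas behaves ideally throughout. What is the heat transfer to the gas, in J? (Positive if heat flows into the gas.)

P₁ = nRT₁/V₁ = 5.35×8.314×453/52.5 = 384 kPa.
Isobaric: P stays 384 kPa; V/T = const ⇒ T₂ = 1040 K, V₂ = 121 L.
W = PΔV = 384×(121−52.5) kPa·L = 26100 J.
ΔU = nCvΔT = 5.35×20.8×(1040−453) = 65300 J.
Q = ΔU + W = nCpΔT = 91400 J.

91400 J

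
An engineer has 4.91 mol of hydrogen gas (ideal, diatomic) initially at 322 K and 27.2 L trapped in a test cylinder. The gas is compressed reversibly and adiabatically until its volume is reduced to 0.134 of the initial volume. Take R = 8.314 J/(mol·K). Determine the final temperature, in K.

P₁ = nRT₁/V₁ = 4.91×8.314×322/27.2 = 483 kPa.
Adiabatic: TV^(γ−1) = const ⇒ T₂ = 322×(7.46)^0.400 = 719 K; PV^γ = const ⇒ P₂ = 8060 kPa.

719 K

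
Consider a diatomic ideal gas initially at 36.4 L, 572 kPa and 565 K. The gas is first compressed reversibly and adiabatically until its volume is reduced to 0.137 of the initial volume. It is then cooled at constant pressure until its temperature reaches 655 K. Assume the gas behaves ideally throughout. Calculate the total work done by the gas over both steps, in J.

-85200 J

n = P₁V₁/(RT₁) = 572×36.4/(8.314×565) = 4.43 mol.
Step 1 — Adiabatic: TV^(γ−1) = const ⇒ T₂ = 565×(7.30)^0.400 = 1250 K; PV^γ = const ⇒ P₂ = 9250 kPa.
ΔU = nCvΔT = 4.43×20.8×(1250−565) = 63200 J.
Q = 0 for an adiabatic process, so W = −ΔU = -63200 J.
State after step 1: P = 9250 kPa, V = 4.99 L, T = 1250 K.
Step 2 — Isobaric: P stays 9250 kPa; V/T = const ⇒ T₂ = 655 K, V₂ = 2.61 L.
W = PΔV = 9250×(2.61−4.99) kPa·L = -22000 J.
ΔU = nCvΔT = 4.43×20.8×(655−1250) = -54900 J.
Q = ΔU + W = nCpΔT = -76900 J.
Net over both steps: W = -85200 J, Q = -76900 J, ΔU = 8290 J.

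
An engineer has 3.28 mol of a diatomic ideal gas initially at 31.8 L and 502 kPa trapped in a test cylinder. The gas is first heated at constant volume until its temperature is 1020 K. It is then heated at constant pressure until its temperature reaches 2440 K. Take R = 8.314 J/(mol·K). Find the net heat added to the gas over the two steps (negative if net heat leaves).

165000 J

T₁ = P₁V₁/(nR) = 502×31.8/(3.28×8.314) = 585 K.
Step 1 — Isochoric: V stays 31.8 L; P/T = const ⇒ T₂ = 1020 K, P₂ = 875 kPa.
W = 0 (no volume change).
ΔU = nCvΔT = 3.28×20.8×(1020−585) = 29600 J.
Q = ΔU = 29600 J.
State after step 1: P = 875 kPa, V = 31.8 L, T = 1020 K.
Step 2 — Isobaric: P stays 875 kPa; V/T = const ⇒ T₂ = 2440 K, V₂ = 76.1 L.
W = PΔV = 875×(76.1−31.8) kPa·L = 38700 J.
ΔU = nCvΔT = 3.28×20.8×(2440−1020) = 96800 J.
Q = ΔU + W = nCpΔT = 136000 J.
Net over both steps: W = 38700 J, Q = 165000 J, ΔU = 126000 J.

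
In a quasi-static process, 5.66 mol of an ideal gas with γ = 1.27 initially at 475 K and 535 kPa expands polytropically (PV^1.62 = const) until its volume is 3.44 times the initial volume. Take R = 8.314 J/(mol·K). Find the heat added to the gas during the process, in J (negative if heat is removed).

V₁ = nRT₁/P₁ = 5.66×8.314×475/535 = 41.8 L.
Polytropic n=1.62: T₂ = T₁(V₁/V₂)^(n−1) = 475×(0.291)^0.62 = 221 K; P₂ = P₁(V₁/V₂)^n = 72.3 kPa.
W = (P₁V₁−P₂V₂)/(n−1) = (535×41.8−72.3×144)/0.62 = 19300 J.
ΔU = nCvΔT = 5.66×30.8×(221−475) = -44300 J.
Q = ΔU + W = -25000 J.

-25000 J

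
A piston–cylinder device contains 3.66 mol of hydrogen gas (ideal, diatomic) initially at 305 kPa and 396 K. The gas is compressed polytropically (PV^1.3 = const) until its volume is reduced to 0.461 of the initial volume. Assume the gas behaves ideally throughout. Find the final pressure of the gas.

V₁ = nRT₁/P₁ = 3.66×8.314×396/305 = 39.5 L.
Polytropic n=1.3: T₂ = T₁(V₁/V₂)^(n−1) = 396×(2.17)^0.30 = 500 K; P₂ = P₁(V₁/V₂)^n = 835 kPa.

835 kPa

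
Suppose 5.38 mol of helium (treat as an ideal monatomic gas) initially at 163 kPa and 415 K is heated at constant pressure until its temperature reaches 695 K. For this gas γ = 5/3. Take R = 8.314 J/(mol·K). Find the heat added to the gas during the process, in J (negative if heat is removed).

31300 J

V₁ = nRT₁/P₁ = 5.38×8.314×415/163 = 114 L.
Isobaric: P stays 163 kPa; V/T = const ⇒ T₂ = 695 K, V₂ = 191 L.
W = PΔV = 163×(191−114) kPa·L = 12500 J.
ΔU = nCvΔT = 5.38×12.5×(695−415) = 18800 J.
Q = ΔU + W = nCpΔT = 31300 J.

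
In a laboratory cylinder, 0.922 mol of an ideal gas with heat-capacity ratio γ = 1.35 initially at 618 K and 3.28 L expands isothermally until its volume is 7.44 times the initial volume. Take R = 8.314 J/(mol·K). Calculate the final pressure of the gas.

P₁ = nRT₁/V₁ = 0.922×8.314×618/3.28 = 1440 kPa.
Isothermal: T stays 618 K; PV = const ⇒ V₂ = 24.4 L, P₂ = 194 kPa.

194 kPa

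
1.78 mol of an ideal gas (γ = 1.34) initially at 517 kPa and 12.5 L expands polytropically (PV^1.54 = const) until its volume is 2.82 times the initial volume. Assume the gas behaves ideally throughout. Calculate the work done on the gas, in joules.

-5130 J

T₁ = P₁V₁/(nR) = 517×12.5/(1.78×8.314) = 437 K.
Polytropic n=1.54: T₂ = T₁(V₁/V₂)^(n−1) = 437×(0.355)^0.54 = 249 K; P₂ = P₁(V₁/V₂)^n = 105 kPa.
W = (P₁V₁−P₂V₂)/(n−1) = (517×12.5−105×35.2)/0.54 = 5130 J.
Work done on the gas = −W_by = -5130 J.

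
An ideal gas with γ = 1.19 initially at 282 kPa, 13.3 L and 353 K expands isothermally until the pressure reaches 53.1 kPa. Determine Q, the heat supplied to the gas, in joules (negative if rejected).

n = P₁V₁/(RT₁) = 282×13.3/(8.314×353) = 1.28 mol.
Isothermal: T stays 353 K; PV = const ⇒ V₂ = 70.6 L, P₂ = 53.1 kPa.
ΔU = 0 (ideal gas, T constant).
W = nRT ln(V₂/V₁) = 1.28×8.314×353×ln(5.31) = 6260 J.
Q = ΔU + W = 6260 J.

6260 J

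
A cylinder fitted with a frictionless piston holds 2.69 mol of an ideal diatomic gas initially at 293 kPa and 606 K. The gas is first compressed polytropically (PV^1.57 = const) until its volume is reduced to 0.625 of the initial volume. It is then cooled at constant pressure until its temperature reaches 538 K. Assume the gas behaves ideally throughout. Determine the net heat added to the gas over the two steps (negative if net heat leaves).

V₁ = nRT₁/P₁ = 2.69×8.314×606/293 = 46.3 L.
Step 1 — Polytropic n=1.57: T₂ = T₁(V₁/V₂)^(n−1) = 606×(1.60)^0.57 = 792 K; P₂ = P₁(V₁/V₂)^n = 613 kPa.
W = (P₁V₁−P₂V₂)/(n−1) = (293×46.3−613×28.9)/0.57 = -7300 J.
ΔU = nCvΔT = 2.69×20.8×(792−606) = 10400 J.
Q = ΔU + W = 3100 J.
State after step 1: P = 613 kPa, V = 28.9 L, T = 792 K.
Step 2 — Isobaric: P stays 613 kPa; V/T = const ⇒ T₂ = 538 K, V₂ = 19.6 L.
W = PΔV = 613×(19.6−28.9) kPa·L = -5680 J.
ΔU = nCvΔT = 2.69×20.8×(538−792) = -14200 J.
Q = ΔU + W = nCpΔT = -19900 J.
Net over both steps: W = -13000 J, Q = -16800 J, ΔU = -3800 J.

-16800 J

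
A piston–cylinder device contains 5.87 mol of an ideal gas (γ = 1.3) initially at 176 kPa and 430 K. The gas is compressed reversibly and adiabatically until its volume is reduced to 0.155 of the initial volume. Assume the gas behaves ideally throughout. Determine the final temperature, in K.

752 K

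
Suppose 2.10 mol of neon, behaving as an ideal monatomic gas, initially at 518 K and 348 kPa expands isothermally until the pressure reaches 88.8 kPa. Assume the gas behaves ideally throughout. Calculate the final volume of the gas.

V₁ = nRT₁/P₁ = 2.10×8.314×518/348 = 26.0 L.
Isothermal: T stays 518 K; PV = const ⇒ V₂ = 102 L, P₂ = 88.8 kPa.

102 L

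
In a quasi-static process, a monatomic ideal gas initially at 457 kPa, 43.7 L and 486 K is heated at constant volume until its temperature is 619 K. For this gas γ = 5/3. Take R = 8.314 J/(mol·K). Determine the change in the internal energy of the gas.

n = P₁V₁/(RT₁) = 457×43.7/(8.314×486) = 4.94 mol.
Isochoric: V stays 43.7 L; P/T = const ⇒ T₂ = 619 K, P₂ = 582 kPa.
For an ideal gas ΔU = nCvΔT with Cv = (3/2)R = 12.5 J/(mol·K).
ΔU = 4.94×12.5×(619−486) = 8200 J.

8200 J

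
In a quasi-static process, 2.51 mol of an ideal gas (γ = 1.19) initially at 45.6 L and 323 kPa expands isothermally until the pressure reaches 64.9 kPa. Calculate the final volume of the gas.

227 L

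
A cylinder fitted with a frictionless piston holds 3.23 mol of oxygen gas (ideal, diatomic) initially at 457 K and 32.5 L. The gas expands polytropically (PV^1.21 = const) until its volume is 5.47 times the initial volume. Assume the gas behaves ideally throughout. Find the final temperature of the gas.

P₁ = nRT₁/V₁ = 3.23×8.314×457/32.5 = 378 kPa.
Polytropic n=1.21: T₂ = T₁(V₁/V₂)^(n−1) = 457×(0.183)^0.21 = 320 K; P₂ = P₁(V₁/V₂)^n = 48.3 kPa.

320 K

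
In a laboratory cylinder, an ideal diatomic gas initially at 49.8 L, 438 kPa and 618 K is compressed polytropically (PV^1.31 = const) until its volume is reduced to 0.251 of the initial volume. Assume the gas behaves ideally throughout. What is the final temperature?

949 K

Polytropic n=1.31: T₂ = T₁(V₁/V₂)^(n−1) = 618×(3.98)^0.31 = 949 K; P₂ = P₁(V₁/V₂)^n = 2680 kPa.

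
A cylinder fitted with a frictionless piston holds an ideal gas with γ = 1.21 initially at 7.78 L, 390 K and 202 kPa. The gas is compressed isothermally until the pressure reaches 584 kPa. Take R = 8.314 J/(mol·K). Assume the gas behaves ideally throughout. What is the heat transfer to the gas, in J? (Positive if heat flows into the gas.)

-1670 J

n = P₁V₁/(RT₁) = 202×7.78/(8.314×390) = 0.485 mol.
Isothermal: T stays 390 K; PV = const ⇒ V₂ = 2.69 L, P₂ = 584 kPa.
ΔU = 0 (ideal gas, T constant).
W = nRT ln(V₂/V₁) = 0.485×8.314×390×ln(0.346) = -1670 J.
Q = ΔU + W = -1670 J.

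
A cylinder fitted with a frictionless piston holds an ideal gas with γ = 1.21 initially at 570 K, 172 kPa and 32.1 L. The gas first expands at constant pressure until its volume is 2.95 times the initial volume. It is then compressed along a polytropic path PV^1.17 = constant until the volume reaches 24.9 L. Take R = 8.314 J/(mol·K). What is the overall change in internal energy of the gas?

n = P₁V₁/(RT₁) = 172×32.1/(8.314×570) = 1.17 mol.
Step 1 — Isobaric: P stays 172 kPa; V/T = const ⇒ T₂ = 1680 K, V₂ = 94.7 L.
W = PΔV = 172×(94.7−32.1) kPa·L = 10800 J.
ΔU = nCvΔT = 1.17×39.6×(1680−570) = 51300 J.
Q = ΔU + W = nCpΔT = 62000 J.
State after step 1: P = 172 kPa, V = 94.7 L, T = 1680 K.
Step 2 — Polytropic n=1.17: T₂ = T₁(V₁/V₂)^(n−1) = 1680×(3.80)^0.17 = 2110 K; P₂ = P₁(V₁/V₂)^n = 821 kPa.
W = (P₁V₁−P₂V₂)/(n−1) = (172×94.7−821×24.9)/0.17 = -24400 J.
ΔU = nCvΔT = 1.17×39.6×(2110−1680) = 19800 J.
Q = ΔU + W = -4650 J.
Net over both steps: W = -13700 J, Q = 57400 J, ΔU = 71000 J.

71000 J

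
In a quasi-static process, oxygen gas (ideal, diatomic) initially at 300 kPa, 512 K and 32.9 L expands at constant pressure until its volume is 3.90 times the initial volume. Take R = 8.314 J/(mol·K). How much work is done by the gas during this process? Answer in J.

n = P₁V₁/(RT₁) = 300×32.9/(8.314×512) = 2.32 mol.
Isobaric: P stays 300 kPa; V/T = const ⇒ T₂ = 2000 K, V₂ = 128 L.
W = PΔV = 300×(128−32.9) kPa·L = 28600 J.

28600 J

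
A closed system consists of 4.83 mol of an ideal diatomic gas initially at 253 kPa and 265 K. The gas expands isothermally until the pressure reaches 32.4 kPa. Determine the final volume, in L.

328 L

V₁ = nRT₁/P₁ = 4.83×8.314×265/253 = 42.1 L.
Isothermal: T stays 265 K; PV = const ⇒ V₂ = 328 L, P₂ = 32.4 kPa.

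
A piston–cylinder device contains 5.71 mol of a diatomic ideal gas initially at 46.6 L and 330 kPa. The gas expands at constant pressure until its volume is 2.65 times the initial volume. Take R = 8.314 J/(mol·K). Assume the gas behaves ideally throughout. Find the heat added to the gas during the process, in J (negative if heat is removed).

88800 J

T₁ = P₁V₁/(nR) = 330×46.6/(5.71×8.314) = 324 K.
Isobaric: P stays 330 kPa; V/T = const ⇒ T₂ = 858 K, V₂ = 123 L.
W = PΔV = 330×(123−46.6) kPa·L = 25400 J.
ΔU = nCvΔT = 5.71×20.8×(858−324) = 63400 J.
Q = ΔU + W = nCpΔT = 88800 J.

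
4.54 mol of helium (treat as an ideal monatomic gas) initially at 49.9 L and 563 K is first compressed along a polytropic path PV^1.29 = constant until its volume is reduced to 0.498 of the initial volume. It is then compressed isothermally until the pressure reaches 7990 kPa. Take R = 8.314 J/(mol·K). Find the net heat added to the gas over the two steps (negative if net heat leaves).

P₁ = nRT₁/V₁ = 4.54×8.314×563/49.9 = 426 kPa.
Step 1 — Polytropic n=1.29: T₂ = T₁(V₁/V₂)^(n−1) = 563×(2.01)^0.29 = 689 K; P₂ = P₁(V₁/V₂)^n = 1050 kPa.
W = (P₁V₁−P₂V₂)/(n−1) = (426×49.9−1050×24.9)/0.29 = -16400 J.
ΔU = nCvΔT = 4.54×12.5×(689−563) = 7140 J.
Q = ΔU + W = -9280 J.
State after step 1: P = 1050 kPa, V = 24.9 L, T = 689 K.
Step 2 — Isothermal: T stays 689 K; PV = const ⇒ V₂ = 3.26 L, P₂ = 7990 kPa.
ΔU = 0 (ideal gas, T constant).
W = nRT ln(V₂/V₁) = 4.54×8.314×689×ln(0.131) = -52900 J.
Q = ΔU + W = -52900 J.
Net over both steps: W = -69300 J, Q = -62100 J, ΔU = 7140 J.

-62100 J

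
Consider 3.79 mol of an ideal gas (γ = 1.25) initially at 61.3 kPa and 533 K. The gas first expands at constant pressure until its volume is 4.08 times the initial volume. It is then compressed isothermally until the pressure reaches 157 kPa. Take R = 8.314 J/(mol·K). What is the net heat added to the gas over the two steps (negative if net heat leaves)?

194000 J

V₁ = nRT₁/P₁ = 3.79×8.314×533/61.3 = 274 L.
Step 1 — Isobaric: P stays 61.3 kPa; V/T = const ⇒ T₂ = 2170 K, V₂ = 1120 L.
W = PΔV = 61.3×(1120−274) kPa·L = 51700 J.
ΔU = nCvΔT = 3.79×33.3×(2170−533) = 207000 J.
Q = ΔU + W = nCpΔT = 259000 J.
State after step 1: P = 61.3 kPa, V = 1120 L, T = 2170 K.
Step 2 — Isothermal: T stays 2170 K; PV = const ⇒ V₂ = 436 L, P₂ = 157 kPa.
ΔU = 0 (ideal gas, T constant).
W = nRT ln(V₂/V₁) = 3.79×8.314×2170×ln(0.390) = -64400 J.
Q = ΔU + W = -64400 J.
Net over both steps: W = -12700 J, Q = 194000 J, ΔU = 207000 J.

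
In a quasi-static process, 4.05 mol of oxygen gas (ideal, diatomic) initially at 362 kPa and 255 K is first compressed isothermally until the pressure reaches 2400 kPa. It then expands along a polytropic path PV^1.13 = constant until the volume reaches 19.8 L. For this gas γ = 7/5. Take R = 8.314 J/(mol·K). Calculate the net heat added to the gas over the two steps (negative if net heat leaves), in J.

V₁ = nRT₁/P₁ = 4.05×8.314×255/362 = 23.7 L.
Step 1 — Isothermal: T stays 255 K; PV = const ⇒ V₂ = 3.58 L, P₂ = 2400 kPa.
ΔU = 0 (ideal gas, T constant).
W = nRT ln(V₂/V₁) = 4.05×8.314×255×ln(0.151) = -16200 J.
Q = ΔU + W = -16200 J.
State after step 1: P = 2400 kPa, V = 3.58 L, T = 255 K.
Step 2 — Polytropic n=1.13: T₂ = T₁(V₁/V₂)^(n−1) = 255×(0.181)^0.13 = 204 K; P₂ = P₁(V₁/V₂)^n = 347 kPa.
W = (P₁V₁−P₂V₂)/(n−1) = (2400×3.58−347×19.8)/0.13 = 13200 J.
ΔU = nCvΔT = 4.05×20.8×(204−255) = -4280 J.
Q = ΔU + W = 8890 J.
Net over both steps: W = -3070 J, Q = -7350 J, ΔU = -4280 J.

-7350 J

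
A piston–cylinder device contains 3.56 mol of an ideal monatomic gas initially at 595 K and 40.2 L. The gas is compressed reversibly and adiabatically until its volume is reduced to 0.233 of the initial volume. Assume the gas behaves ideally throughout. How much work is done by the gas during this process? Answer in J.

P₁ = nRT₁/V₁ = 3.56×8.314×595/40.2 = 438 kPa.
Adiabatic: TV^(γ−1) = const ⇒ T₂ = 595×(4.29)^0.667 = 1570 K; PV^γ = const ⇒ P₂ = 4970 kPa.
ΔU = nCvΔT = 3.56×12.5×(1570−595) = 43300 J.
Q = 0 for an adiabatic process, so W = −ΔU = -43300 J.

-43300 J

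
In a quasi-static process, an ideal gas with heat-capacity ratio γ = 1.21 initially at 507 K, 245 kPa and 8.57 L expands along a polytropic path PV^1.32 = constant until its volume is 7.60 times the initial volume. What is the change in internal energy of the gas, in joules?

n = P₁V₁/(RT₁) = 245×8.57/(8.314×507) = 0.498 mol.
Polytropic n=1.32: T₂ = T₁(V₁/V₂)^(n−1) = 507×(0.132)^0.32 = 265 K; P₂ = P₁(V₁/V₂)^n = 16.8 kPa.
For an ideal gas ΔU = nCvΔT with Cv = R/(γ−1) = 39.6 J/(mol·K).
ΔU = 0.498×39.6×(265−507) = -4770 J.

-4770 J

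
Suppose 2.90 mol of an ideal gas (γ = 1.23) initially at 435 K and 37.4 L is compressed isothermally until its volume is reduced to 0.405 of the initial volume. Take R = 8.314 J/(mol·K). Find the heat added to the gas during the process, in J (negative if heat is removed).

-9480 J

P₁ = nRT₁/V₁ = 2.90×8.314×435/37.4 = 280 kPa.
Isothermal: T stays 435 K; PV = const ⇒ V₂ = 15.1 L, P₂ = 692 kPa.
ΔU = 0 (ideal gas, T constant).
W = nRT ln(V₂/V₁) = 2.90×8.314×435×ln(0.405) = -9480 J.
Q = ΔU + W = -9480 J.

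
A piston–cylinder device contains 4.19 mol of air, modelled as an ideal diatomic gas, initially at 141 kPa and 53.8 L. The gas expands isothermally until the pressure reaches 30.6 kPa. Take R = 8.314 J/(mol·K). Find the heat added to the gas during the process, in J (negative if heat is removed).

11600 J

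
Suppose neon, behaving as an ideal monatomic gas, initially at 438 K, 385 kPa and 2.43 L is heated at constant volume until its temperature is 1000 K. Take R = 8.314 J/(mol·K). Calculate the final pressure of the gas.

Isochoric: V stays 2.43 L; P/T = const ⇒ T₂ = 1000 K, P₂ = 879 kPa.

879 kPa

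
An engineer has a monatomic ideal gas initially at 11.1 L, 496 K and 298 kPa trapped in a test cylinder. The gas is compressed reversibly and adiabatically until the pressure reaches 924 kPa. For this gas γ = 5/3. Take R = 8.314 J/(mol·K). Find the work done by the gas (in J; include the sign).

-2840 J

n = P₁V₁/(RT₁) = 298×11.1/(8.314×496) = 0.802 mol.
Adiabatic: T₂/T₁ = (P₂/P₁)^((γ−1)/γ) ⇒ T₂ = 496×(3.10)^0.400 = 780 K; V₂ = 5.63 L.
ΔU = nCvΔT = 0.802×12.5×(780−496) = 2840 J.
Q = 0 for an adiabatic process, so W = −ΔU = -2840 J.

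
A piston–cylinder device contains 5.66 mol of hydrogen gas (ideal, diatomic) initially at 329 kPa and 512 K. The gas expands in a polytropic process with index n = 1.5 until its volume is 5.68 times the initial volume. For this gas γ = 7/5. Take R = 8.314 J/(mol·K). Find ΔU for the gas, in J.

-35000 J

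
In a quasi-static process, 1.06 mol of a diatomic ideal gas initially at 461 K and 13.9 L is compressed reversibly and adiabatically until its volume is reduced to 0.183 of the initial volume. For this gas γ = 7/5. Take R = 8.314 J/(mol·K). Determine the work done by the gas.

-9880 J

P₁ = nRT₁/V₁ = 1.06×8.314×461/13.9 = 292 kPa.
Adiabatic: TV^(γ−1) = const ⇒ T₂ = 461×(5.46)^0.400 = 909 K; PV^γ = const ⇒ P₂ = 3150 kPa.
ΔU = nCvΔT = 1.06×20.8×(909−461) = 9880 J.
Q = 0 for an adiabatic process, so W = −ΔU = -9880 J.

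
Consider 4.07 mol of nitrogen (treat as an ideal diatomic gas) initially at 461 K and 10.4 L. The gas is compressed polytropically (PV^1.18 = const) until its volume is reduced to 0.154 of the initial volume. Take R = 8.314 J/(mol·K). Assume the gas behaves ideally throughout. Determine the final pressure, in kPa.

13600 kPa

P₁ = nRT₁/V₁ = 4.07×8.314×461/10.4 = 1500 kPa.
Polytropic n=1.18: T₂ = T₁(V₁/V₂)^(n−1) = 461×(6.49)^0.18 = 646 K; P₂ = P₁(V₁/V₂)^n = 13600 kPa.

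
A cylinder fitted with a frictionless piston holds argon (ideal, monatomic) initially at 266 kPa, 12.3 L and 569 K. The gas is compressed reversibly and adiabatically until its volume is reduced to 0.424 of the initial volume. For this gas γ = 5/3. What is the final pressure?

1110 kPa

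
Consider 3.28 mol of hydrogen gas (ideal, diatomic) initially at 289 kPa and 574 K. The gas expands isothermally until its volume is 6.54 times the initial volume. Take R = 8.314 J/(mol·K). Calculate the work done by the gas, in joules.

29400 J

V₁ = nRT₁/P₁ = 3.28×8.314×574/289 = 54.2 L.
Isothermal: T stays 574 K; PV = const ⇒ V₂ = 354 L, P₂ = 44.2 kPa.
W = nRT ln(V₂/V₁) = 3.28×8.314×574×ln(6.54) = 29400 J.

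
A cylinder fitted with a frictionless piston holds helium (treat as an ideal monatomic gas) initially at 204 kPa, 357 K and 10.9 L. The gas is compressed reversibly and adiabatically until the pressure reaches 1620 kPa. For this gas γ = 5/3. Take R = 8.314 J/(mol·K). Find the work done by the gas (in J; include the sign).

n = P₁V₁/(RT₁) = 204×10.9/(8.314×357) = 0.749 mol.
Adiabatic: T₂/T₁ = (P₂/P₁)^((γ−1)/γ) ⇒ T₂ = 357×(7.94)^0.400 = 818 K; V₂ = 3.14 L.
ΔU = nCvΔT = 0.749×12.5×(818−357) = 4300 J.
Q = 0 for an adiabatic process, so W = −ΔU = -4300 J.

-4300 J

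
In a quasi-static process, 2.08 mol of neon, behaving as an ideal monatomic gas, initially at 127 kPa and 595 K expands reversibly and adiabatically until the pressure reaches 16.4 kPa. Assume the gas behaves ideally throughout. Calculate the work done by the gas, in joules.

8630 J

V₁ = nRT₁/P₁ = 2.08×8.314×595/127 = 81.0 L.
Adiabatic: T₂/T₁ = (P₂/P₁)^((γ−1)/γ) ⇒ T₂ = 595×(0.129)^0.400 = 262 K; V₂ = 277 L.
ΔU = nCvΔT = 2.08×12.5×(262−595) = -8630 J.
Q = 0 for an adiabatic process, so W = −ΔU = 8630 J.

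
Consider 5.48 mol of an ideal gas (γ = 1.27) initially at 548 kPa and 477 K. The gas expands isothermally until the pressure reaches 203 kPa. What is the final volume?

107 L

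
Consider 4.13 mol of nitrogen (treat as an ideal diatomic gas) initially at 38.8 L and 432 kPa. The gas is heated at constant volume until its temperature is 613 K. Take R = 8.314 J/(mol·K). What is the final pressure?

T₁ = P₁V₁/(nR) = 432×38.8/(4.13×8.314) = 488 K.
Isochoric: V stays 38.8 L; P/T = const ⇒ T₂ = 613 K, P₂ = 542 kPa.

542 kPa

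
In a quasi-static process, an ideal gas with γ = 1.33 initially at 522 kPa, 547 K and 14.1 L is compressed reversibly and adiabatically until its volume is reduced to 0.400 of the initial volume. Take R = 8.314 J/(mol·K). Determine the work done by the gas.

-7870 J

n = P₁V₁/(RT₁) = 522×14.1/(8.314×547) = 1.62 mol.
Adiabatic: TV^(γ−1) = const ⇒ T₂ = 547×(2.50)^0.330 = 740 K; PV^γ = const ⇒ P₂ = 1770 kPa.
ΔU = nCvΔT = 1.62×25.2×(740−547) = 7870 J.
Q = 0 for an adiabatic process, so W = −ΔU = -7870 J.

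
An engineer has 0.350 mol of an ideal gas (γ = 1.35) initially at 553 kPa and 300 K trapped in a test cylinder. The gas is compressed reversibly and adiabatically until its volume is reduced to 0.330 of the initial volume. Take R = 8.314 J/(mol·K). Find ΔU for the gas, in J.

1180 J

V₁ = nRT₁/P₁ = 0.350×8.314×300/553 = 1.58 L.
Adiabatic: TV^(γ−1) = const ⇒ T₂ = 300×(3.03)^0.350 = 442 K; PV^γ = const ⇒ P₂ = 2470 kPa.
For an ideal gas ΔU = nCvΔT with Cv = R/(γ−1) = 23.8 J/(mol·K).
ΔU = 0.350×23.8×(442−300) = 1180 J.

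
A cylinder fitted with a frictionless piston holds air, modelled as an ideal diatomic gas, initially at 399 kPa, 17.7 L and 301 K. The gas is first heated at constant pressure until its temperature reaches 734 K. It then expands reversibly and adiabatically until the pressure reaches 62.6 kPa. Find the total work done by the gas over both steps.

n = P₁V₁/(RT₁) = 399×17.7/(8.314×301) = 2.82 mol.
Step 1 — Isobaric: P stays 399 kPa; V/T = const ⇒ T₂ = 734 K, V₂ = 43.2 L.
W = PΔV = 399×(43.2−17.7) kPa·L = 10200 J.
ΔU = nCvΔT = 2.82×20.8×(734−301) = 25400 J.
Q = ΔU + W = nCpΔT = 35600 J.
State after step 1: P = 399 kPa, V = 43.2 L, T = 734 K.
Step 2 — Adiabatic: T₂/T₁ = (P₂/P₁)^((γ−1)/γ) ⇒ T₂ = 734×(0.157)^0.286 = 432 K; V₂ = 162 L.
ΔU = nCvΔT = 2.82×20.8×(432−734) = -17700 J.
Q = 0 for an adiabatic process, so W = −ΔU = 17700 J.
Net over both steps: W = 27900 J, Q = 35600 J, ΔU = 7710 J.

27900 J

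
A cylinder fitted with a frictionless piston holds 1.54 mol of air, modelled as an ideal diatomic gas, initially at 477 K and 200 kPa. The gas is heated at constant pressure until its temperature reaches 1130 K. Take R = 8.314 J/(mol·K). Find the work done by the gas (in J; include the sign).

8360 J

V₁ = nRT₁/P₁ = 1.54×8.314×477/200 = 30.5 L.
Isobaric: P stays 200 kPa; V/T = const ⇒ T₂ = 1130 K, V₂ = 72.3 L.
W = PΔV = 200×(72.3−30.5) kPa·L = 8360 J.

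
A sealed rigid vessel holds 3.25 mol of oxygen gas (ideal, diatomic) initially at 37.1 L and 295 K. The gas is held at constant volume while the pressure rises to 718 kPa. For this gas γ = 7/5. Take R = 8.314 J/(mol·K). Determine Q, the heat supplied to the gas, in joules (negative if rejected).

46700 J

P₁ = nRT₁/V₁ = 3.25×8.314×295/37.1 = 215 kPa.
Isochoric: V stays 37.1 L; P/T = const ⇒ T₂ = 986 K, P₂ = 718 kPa.
W = 0 (no volume change).
ΔU = nCvΔT = 3.25×20.8×(986−295) = 46700 J.
Q = ΔU = 46700 J.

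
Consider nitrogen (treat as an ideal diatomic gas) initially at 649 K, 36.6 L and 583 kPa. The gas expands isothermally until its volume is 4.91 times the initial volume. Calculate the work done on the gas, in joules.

-34000 J

n = P₁V₁/(RT₁) = 583×36.6/(8.314×649) = 3.95 mol.
Isothermal: T stays 649 K; PV = const ⇒ V₂ = 180 L, P₂ = 119 kPa.
W = nRT ln(V₂/V₁) = 3.95×8.314×649×ln(4.91) = 34000 J.
Work done on the gas = −W_by = -34000 J.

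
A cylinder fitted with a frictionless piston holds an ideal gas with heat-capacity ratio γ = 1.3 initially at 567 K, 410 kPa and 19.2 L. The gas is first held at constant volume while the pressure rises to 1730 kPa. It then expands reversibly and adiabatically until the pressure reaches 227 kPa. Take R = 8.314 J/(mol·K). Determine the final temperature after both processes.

1500 K

n = P₁V₁/(RT₁) = 410×19.2/(8.314×567) = 1.67 mol.
Step 1 — Isochoric: V stays 19.2 L; P/T = const ⇒ T₂ = 2390 K, P₂ = 1730 kPa.
W = 0 (no volume change).
ΔU = nCvΔT = 1.67×27.7×(2390−567) = 84500 J.
Q = ΔU = 84500 J.
State after step 1: P = 1730 kPa, V = 19.2 L, T = 2390 K.
Step 2 — Adiabatic: T₂/T₁ = (P₂/P₁)^((γ−1)/γ) ⇒ T₂ = 2390×(0.131)^0.231 = 1500 K; V₂ = 91.6 L.
ΔU = nCvΔT = 1.67×27.7×(1500−2390) = -41400 J.
Q = 0 for an adiabatic process, so W = −ΔU = 41400 J.
Net over both steps: W = 41400 J, Q = 84500 J, ΔU = 43100 J.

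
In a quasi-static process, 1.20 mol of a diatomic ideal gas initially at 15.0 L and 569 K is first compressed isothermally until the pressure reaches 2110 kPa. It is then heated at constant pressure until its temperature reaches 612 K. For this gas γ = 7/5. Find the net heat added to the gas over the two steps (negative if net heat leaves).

-8250 J

P₁ = nRT₁/V₁ = 1.20×8.314×569/15.0 = 378 kPa.
Step 1 — Isothermal: T stays 569 K; PV = const ⇒ V₂ = 2.69 L, P₂ = 2110 kPa.
ΔU = 0 (ideal gas, T constant).
W = nRT ln(V₂/V₁) = 1.20×8.314×569×ln(0.179) = -9750 J.
Q = ΔU + W = -9750 J.
State after step 1: P = 2110 kPa, V = 2.69 L, T = 569 K.
Step 2 — Isobaric: P stays 2110 kPa; V/T = const ⇒ T₂ = 612 K, V₂ = 2.89 L.
W = PΔV = 2110×(2.89−2.69) kPa·L = 429 J.
ΔU = nCvΔT = 1.20×20.8×(612−569) = 1070 J.
Q = ΔU + W = nCpΔT = 1500 J.
Net over both steps: W = -9330 J, Q = -8250 J, ΔU = 1070 J.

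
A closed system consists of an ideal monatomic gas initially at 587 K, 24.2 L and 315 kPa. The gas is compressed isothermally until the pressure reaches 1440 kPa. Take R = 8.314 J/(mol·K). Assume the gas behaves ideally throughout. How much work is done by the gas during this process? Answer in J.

n = P₁V₁/(RT₁) = 315×24.2/(8.314×587) = 1.56 mol.
Isothermal: T stays 587 K; PV = const ⇒ V₂ = 5.29 L, P₂ = 1440 kPa.
W = nRT ln(V₂/V₁) = 1.56×8.314×587×ln(0.219) = -11600 J.

-11600 J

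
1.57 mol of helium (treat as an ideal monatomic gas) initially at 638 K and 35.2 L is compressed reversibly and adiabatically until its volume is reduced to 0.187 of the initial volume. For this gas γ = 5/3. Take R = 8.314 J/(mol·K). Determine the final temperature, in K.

P₁ = nRT₁/V₁ = 1.57×8.314×638/35.2 = 237 kPa.
Adiabatic: TV^(γ−1) = const ⇒ T₂ = 638×(5.35)^0.667 = 1950 K; PV^γ = const ⇒ P₂ = 3870 kPa.

1950 K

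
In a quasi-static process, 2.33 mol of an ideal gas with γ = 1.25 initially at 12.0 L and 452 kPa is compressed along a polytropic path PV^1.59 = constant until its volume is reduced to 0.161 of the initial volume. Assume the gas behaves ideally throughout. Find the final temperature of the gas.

822 K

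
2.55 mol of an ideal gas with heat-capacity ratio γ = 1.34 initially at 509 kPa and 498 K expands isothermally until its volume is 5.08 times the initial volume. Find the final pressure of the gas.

V₁ = nRT₁/P₁ = 2.55×8.314×498/509 = 20.7 L.
Isothermal: T stays 498 K; PV = const ⇒ V₂ = 105 L, P₂ = 100 kPa.

100 kPa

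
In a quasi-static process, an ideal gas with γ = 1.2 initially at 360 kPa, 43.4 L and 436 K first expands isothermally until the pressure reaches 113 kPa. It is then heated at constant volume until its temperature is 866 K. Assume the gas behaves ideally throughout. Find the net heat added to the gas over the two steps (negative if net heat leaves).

95100 J

n = P₁V₁/(RT₁) = 360×43.4/(8.314×436) = 4.31 mol.
Step 1 — Isothermal: T stays 436 K; PV = const ⇒ V₂ = 138 L, P₂ = 113 kPa.
ΔU = 0 (ideal gas, T constant).
W = nRT ln(V₂/V₁) = 4.31×8.314×436×ln(3.19) = 18100 J.
Q = ΔU + W = 18100 J.
State after step 1: P = 113 kPa, V = 138 L, T = 436 K.
Step 2 — Isochoric: V stays 138 L; P/T = const ⇒ T₂ = 866 K, P₂ = 224 kPa.
W = 0 (no volume change).
ΔU = nCvΔT = 4.31×41.6×(866−436) = 77000 J.
Q = ΔU = 77000 J.
Net over both steps: W = 18100 J, Q = 95100 J, ΔU = 77000 J.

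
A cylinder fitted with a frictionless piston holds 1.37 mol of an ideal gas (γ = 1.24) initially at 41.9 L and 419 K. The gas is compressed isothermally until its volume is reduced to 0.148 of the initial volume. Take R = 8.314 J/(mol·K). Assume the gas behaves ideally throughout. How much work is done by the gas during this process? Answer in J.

-9120 J

P₁ = nRT₁/V₁ = 1.37×8.314×419/41.9 = 114 kPa.
Isothermal: T stays 419 K; PV = const ⇒ V₂ = 6.20 L, P₂ = 770 kPa.
W = nRT ln(V₂/V₁) = 1.37×8.314×419×ln(0.148) = -9120 J.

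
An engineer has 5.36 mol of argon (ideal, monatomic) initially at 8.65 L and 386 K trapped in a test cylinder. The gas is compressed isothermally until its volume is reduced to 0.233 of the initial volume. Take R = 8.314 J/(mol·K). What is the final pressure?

P₁ = nRT₁/V₁ = 5.36×8.314×386/8.65 = 1990 kPa.
Isothermal: T stays 386 K; PV = const ⇒ V₂ = 2.02 L, P₂ = 8530 kPa.

8530 kPa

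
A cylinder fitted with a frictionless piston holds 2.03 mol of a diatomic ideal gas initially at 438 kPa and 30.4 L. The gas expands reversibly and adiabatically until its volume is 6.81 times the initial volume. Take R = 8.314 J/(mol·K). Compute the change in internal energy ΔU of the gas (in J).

T₁ = P₁V₁/(nR) = 438×30.4/(2.03×8.314) = 789 K.
Adiabatic: TV^(γ−1) = const ⇒ T₂ = 789×(0.147)^0.400 = 366 K; PV^γ = const ⇒ P₂ = 29.9 kPa.
For an ideal gas ΔU = nCvΔT with Cv = (5/2)R = 20.8 J/(mol·K).
ΔU = 2.03×20.8×(366−789) = -17800 J.

-17800 J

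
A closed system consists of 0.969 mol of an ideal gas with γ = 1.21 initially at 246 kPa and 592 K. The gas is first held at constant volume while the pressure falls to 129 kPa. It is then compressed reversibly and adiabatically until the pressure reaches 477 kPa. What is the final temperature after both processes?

390 K

V₁ = nRT₁/P₁ = 0.969×8.314×592/246 = 19.4 L.
Step 1 — Isochoric: V stays 19.4 L; P/T = const ⇒ T₂ = 310 K, P₂ = 129 kPa.
W = 0 (no volume change).
ΔU = nCvΔT = 0.969×39.6×(310−592) = -10800 J.
Q = ΔU = -10800 J.
State after step 1: P = 129 kPa, V = 19.4 L, T = 310 K.
Step 2 — Adiabatic: T₂/T₁ = (P₂/P₁)^((γ−1)/γ) ⇒ T₂ = 310×(3.70)^0.174 = 390 K; V₂ = 6.58 L.
ΔU = nCvΔT = 0.969×39.6×(390−310) = 3030 J.
Q = 0 for an adiabatic process, so W = −ΔU = -3030 J.
Net over both steps: W = -3030 J, Q = -10800 J, ΔU = -7770 J.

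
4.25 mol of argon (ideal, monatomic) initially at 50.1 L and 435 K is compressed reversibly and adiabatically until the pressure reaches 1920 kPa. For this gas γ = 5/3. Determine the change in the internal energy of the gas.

25000 J

P₁ = nRT₁/V₁ = 4.25×8.314×435/50.1 = 307 kPa.
Adiabatic: T₂/T₁ = (P₂/P₁)^((γ−1)/γ) ⇒ T₂ = 435×(6.26)^0.400 = 906 K; V₂ = 16.7 L.
For an ideal gas ΔU = nCvΔT with Cv = (3/2)R = 12.5 J/(mol·K).
ΔU = 4.25×12.5×(906−435) = 25000 J.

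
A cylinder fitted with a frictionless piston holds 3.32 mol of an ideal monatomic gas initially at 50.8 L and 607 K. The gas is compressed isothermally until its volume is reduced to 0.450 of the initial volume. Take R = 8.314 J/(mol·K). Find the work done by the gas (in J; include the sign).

-13400 J

P₁ = nRT₁/V₁ = 3.32×8.314×607/50.8 = 330 kPa.
Isothermal: T stays 607 K; PV = const ⇒ V₂ = 22.9 L, P₂ = 733 kPa.
W = nRT ln(V₂/V₁) = 3.32×8.314×607×ln(0.450) = -13400 J.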